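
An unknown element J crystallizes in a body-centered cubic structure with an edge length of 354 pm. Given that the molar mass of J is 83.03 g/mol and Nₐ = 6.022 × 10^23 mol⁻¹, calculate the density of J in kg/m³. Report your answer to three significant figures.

A BCC unit cell contains Z = 2 atoms.
Cell volume: a³ = (354 pm)³ = (3.540 × 10^-8 cm)³ = 4.436 × 10^-23 cm³.
ρ = Z·M/(N_A·a³) = 2 × 83.03 / (6.022 × 10²³ × 4.436 × 10^-23) = 6.216 g/cm³ = 6220 kg/m³.

6220 kg/m³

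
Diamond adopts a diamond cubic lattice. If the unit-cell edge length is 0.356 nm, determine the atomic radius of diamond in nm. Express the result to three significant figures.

In a diamond cubic lattice, nearest neighbors lie along the body diagonal with √3·a = 8r.
r = √3·a/8 = 1.7321 × 0.356 / 8 = 0.0771 nm.

0.0771 nm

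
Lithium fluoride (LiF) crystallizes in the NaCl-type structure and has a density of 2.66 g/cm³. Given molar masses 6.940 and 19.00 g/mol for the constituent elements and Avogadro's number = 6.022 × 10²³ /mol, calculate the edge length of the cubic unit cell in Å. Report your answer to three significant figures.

M(LiF) = 25.94 g/mol; Z = 4 formula units per cell.
a³ = Z·M/(N_A·ρ) = 4 × 25.94 / (6.022 × 10²³ × 2.66) = 6.478 × 10^-23 cm³, so a = 4.016 × 10^-8 cm = 4.02 Å.

4.02 Å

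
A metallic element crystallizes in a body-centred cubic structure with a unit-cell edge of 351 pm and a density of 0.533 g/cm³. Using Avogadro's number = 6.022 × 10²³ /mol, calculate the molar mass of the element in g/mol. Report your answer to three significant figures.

A BCC cell has Z = 2 atoms; a = 3.510 × 10^-8 cm.
M = ρ·N_A·a³/Z = 0.533 × 6.022 × 10²³ × 4.324 × 10^-23 / 2 = 6.94 g/mol.

6.94 g/mol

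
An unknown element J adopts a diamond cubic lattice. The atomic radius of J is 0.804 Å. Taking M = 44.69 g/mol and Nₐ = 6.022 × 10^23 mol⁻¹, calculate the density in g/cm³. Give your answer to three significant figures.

11.6 g/cm³

In a diamond cubic lattice, nearest neighbors lie along the body diagonal with √3·a = 8r, giving a = 3.714 Å = 3.714 × 10^-8 cm.
With Z = 8, ρ = Z·M/(N_A·a³) = 8 × 44.69 / (6.022 × 10²³ × 5.121 × 10^-23) = 11.59 g/cm³.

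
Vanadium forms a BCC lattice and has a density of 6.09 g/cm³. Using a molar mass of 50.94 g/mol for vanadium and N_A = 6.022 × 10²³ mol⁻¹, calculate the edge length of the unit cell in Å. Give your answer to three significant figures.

3.03 Å

With Z = 2 atoms per BCC cell, a³ = Z·M/(N_A·ρ) = 2 × 50.94 / (6.022 × 10²³ × 6.090 g/cm³) = 2.778 × 10^-23 cm³.
a = (2.778 × 10^-23)^(1/3) = 3.029 × 10^-8 cm = 3.03 Å.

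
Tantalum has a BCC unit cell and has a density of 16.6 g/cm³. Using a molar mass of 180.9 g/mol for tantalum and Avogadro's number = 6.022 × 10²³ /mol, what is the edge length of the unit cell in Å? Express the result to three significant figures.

3.31 Å

With Z = 2 atoms per BCC cell, a³ = Z·M/(N_A·ρ) = 2 × 180.9 / (6.022 × 10²³ × 16.60 g/cm³) = 3.619 × 10^-23 cm³.
a = (3.619 × 10^-23)^(1/3) = 3.308 × 10^-8 cm = 3.31 Å.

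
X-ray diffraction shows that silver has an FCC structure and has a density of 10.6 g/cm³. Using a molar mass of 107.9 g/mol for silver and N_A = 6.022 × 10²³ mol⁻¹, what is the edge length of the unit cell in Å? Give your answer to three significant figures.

With Z = 4 atoms per FCC cell, a³ = Z·M/(N_A·ρ) = 4 × 107.9 / (6.022 × 10²³ × 10.60 g/cm³) = 6.761 × 10^-23 cm³.
a = (6.761 × 10^-23)^(1/3) = 4.074 × 10^-8 cm = 4.07 Å.

4.07 Å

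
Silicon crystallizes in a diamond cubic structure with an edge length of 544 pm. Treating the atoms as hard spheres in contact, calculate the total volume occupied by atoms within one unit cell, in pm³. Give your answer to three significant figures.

5.48 × 10^7 pm³

In a diamond cubic lattice nearest neighbors lie along the body diagonal with √3·a = 8r, so r = 0.2165a = 117.8 pm.
V_atoms = Z × (4/3)πr³ = 8 × (4/3)π × (117.8)³ = 5.48 × 10^7 pm³.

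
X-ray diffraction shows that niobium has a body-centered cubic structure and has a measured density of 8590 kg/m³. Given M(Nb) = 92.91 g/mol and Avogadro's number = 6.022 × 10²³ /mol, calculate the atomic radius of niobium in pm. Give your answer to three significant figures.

143 pm

For a BCC cell (Z = 2), a³ = Z·M/(N_A·ρ) = 2 × 92.91 / (6.022 × 10²³ × 8.590) = 3.592 × 10^-23 cm³, so a = 3.300 × 10^-8 cm = 330.0 pm.
Atoms touch along the body diagonal, so √3·a = 4r, so r = 0.4330 × a = 143 pm.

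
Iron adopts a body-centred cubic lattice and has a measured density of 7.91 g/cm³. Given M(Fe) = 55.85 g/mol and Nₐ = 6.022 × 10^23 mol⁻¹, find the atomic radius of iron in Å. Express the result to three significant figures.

1.24 Å

For a BCC cell (Z = 2), a³ = Z·M/(N_A·ρ) = 2 × 55.85 / (6.022 × 10²³ × 7.910) = 2.345 × 10^-23 cm³, so a = 2.862 × 10^-8 cm = 2.862 Å.
Atoms touch along the body diagonal, so √3·a = 4r, so r = 0.4330 × a = 1.24 Å.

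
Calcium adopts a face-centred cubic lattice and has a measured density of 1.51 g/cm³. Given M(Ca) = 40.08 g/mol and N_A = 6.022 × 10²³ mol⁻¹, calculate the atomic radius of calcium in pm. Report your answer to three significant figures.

For an FCC cell (Z = 4), a³ = Z·M/(N_A·ρ) = 4 × 40.08 / (6.022 × 10²³ × 1.510) = 1.763 × 10^-22 cm³, so a = 5.607 × 10^-8 cm = 560.7 pm.
Atoms touch along the face diagonal, so √2·a = 4r, so r = 0.3536 × a = 198 pm.

198 pm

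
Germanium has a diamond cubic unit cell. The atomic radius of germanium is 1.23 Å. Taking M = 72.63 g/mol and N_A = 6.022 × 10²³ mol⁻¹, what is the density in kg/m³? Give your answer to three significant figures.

In a diamond cubic lattice, nearest neighbors lie along the body diagonal with √3·a = 8r, giving a = 5.681 Å = 5.681 × 10^-8 cm.
With Z = 8, ρ = Z·M/(N_A·a³) = 8 × 72.63 / (6.022 × 10²³ × 1.834 × 10^-22) = 5.262 g/cm³ = 5260 kg/m³.

5260 kg/m³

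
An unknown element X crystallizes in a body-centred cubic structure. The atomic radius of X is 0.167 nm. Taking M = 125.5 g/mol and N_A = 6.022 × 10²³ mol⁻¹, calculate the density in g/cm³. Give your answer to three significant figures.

7.27 g/cm³

In a BCC lattice, atoms touch along the body diagonal, so √3·a = 4r, giving a = 0.3857 nm = 3.857 × 10^-8 cm.
With Z = 2, ρ = Z·M/(N_A·a³) = 2 × 125.5 / (6.022 × 10²³ × 5.737 × 10^-23) = 7.266 g/cm³.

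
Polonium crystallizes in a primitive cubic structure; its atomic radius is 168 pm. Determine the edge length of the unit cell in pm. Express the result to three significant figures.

336 pm

In a simple cubic lattice, atoms touch along the cell edge, so a = 2r.
a = 2r = 2 × 168 = 336 pm.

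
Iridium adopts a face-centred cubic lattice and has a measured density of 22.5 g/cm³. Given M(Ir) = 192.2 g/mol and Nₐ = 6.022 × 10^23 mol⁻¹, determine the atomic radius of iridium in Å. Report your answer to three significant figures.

1.36 Å

For an FCC cell (Z = 4), a³ = Z·M/(N_A·ρ) = 4 × 192.2 / (6.022 × 10²³ × 22.50) = 5.674 × 10^-23 cm³, so a = 3.843 × 10^-8 cm = 3.843 Å.
Atoms touch along the face diagonal, so √2·a = 4r, so r = 0.3536 × a = 1.36 Å.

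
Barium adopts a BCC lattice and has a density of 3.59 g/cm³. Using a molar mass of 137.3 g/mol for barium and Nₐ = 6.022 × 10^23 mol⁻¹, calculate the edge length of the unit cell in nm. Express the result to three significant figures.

With Z = 2 atoms per BCC cell, a³ = Z·M/(N_A·ρ) = 2 × 137.3 / (6.022 × 10²³ × 3.590 g/cm³) = 1.270 × 10^-22 cm³.
a = (1.270 × 10^-22)^(1/3) = 5.027 × 10^-8 cm = 0.503 nm.

0.503 nm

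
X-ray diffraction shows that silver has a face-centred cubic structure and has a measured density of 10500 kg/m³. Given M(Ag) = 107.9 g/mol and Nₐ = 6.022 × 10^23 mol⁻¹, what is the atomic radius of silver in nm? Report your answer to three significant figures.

0.144 nm

For an FCC cell (Z = 4), a³ = Z·M/(N_A·ρ) = 4 × 107.9 / (6.022 × 10²³ × 10.50) = 6.826 × 10^-23 cm³, so a = 4.087 × 10^-8 cm = 0.4087 nm.
Atoms touch along the face diagonal, so √2·a = 4r, so r = 0.3536 × a = 0.144 nm.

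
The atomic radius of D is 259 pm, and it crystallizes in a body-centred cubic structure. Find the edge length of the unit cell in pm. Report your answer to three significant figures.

In a BCC lattice, atoms touch along the body diagonal, so √3·a = 4r.
a = 4r/√3 = 4 × 259 / 1.7321 = 598 pm.

598 pm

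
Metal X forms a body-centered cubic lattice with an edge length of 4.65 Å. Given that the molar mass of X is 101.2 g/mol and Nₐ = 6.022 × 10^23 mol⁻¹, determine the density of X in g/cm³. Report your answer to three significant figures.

3.34 g/cm³

A BCC unit cell contains Z = 2 atoms.
Cell volume: a³ = (4.65 Å)³ = (4.650 × 10^-8 cm)³ = 1.005 × 10^-22 cm³.
ρ = Z·M/(N_A·a³) = 2 × 101.2 / (6.022 × 10²³ × 1.005 × 10^-22) = 3.343 g/cm³.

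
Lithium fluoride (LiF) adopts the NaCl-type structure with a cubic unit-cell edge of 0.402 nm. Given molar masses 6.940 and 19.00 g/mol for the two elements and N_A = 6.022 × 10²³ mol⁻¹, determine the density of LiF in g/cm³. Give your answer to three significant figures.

The NaCl-type structure contains Z = 4 formula units per cell; M(LiF) = 6.940 + 19.00 = 25.94 g/mol.
a³ = (4.020 × 10^-8 cm)³ = 6.496 × 10^-23 cm³.
ρ = 4 × 25.94 / (6.022 × 10²³ × 6.496 × 10^-23) = 2.652 g/cm³.

2.65 g/cm³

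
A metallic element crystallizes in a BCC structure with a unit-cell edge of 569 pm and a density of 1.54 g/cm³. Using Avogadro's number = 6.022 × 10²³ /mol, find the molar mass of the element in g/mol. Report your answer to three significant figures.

85.4 g/mol

A BCC cell has Z = 2 atoms; a = 5.690 × 10^-8 cm.
M = ρ·N_A·a³/Z = 1.54 × 6.022 × 10²³ × 1.842 × 10^-22 / 2 = 85.4 g/mol.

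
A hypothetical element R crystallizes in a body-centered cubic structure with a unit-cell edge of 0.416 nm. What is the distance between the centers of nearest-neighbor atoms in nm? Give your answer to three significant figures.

0.360 nm

In a BCC structure, atoms touch along the body diagonal, so √3·a = 4r; the nearest-neighbor distance equals 2r = 0.8660·a.
d = 0.8660 × 0.416 = 0.360 nm.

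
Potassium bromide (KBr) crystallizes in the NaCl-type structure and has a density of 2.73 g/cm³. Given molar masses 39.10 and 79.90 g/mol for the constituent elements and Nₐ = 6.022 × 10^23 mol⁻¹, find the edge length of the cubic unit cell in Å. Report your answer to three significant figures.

M(KBr) = 119.0 g/mol; Z = 4 formula units per cell.
a³ = Z·M/(N_A·ρ) = 4 × 119.0 / (6.022 × 10²³ × 2.73) = 2.895 × 10^-22 cm³, so a = 6.616 × 10^-8 cm = 6.62 Å.

6.62 Å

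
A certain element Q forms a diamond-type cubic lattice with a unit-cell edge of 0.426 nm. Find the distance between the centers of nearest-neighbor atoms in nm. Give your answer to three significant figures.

0.184 nm

In a diamond cubic structure, nearest neighbors lie along the body diagonal with √3·a = 8r; the nearest-neighbor distance equals 2r = 0.4330·a.
d = 0.4330 × 0.426 = 0.184 nm.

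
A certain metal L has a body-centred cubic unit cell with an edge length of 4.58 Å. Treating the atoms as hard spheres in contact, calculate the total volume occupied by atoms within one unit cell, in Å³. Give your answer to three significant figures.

65.3 Å³

In a BCC lattice atoms touch along the body diagonal, so √3·a = 4r, so r = 0.4330a = 1.983 Å.
V_atoms = Z × (4/3)πr³ = 2 × (4/3)π × (1.983)³ = 65.3 Å³.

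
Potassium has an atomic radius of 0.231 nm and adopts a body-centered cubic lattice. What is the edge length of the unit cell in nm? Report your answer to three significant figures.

In a BCC lattice, atoms touch along the body diagonal, so √3·a = 4r.
a = 4r/√3 = 4 × 0.231 / 1.7321 = 0.533 nm.

0.533 nm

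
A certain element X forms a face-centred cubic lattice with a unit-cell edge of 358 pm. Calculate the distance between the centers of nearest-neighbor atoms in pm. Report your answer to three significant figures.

In an FCC structure, atoms touch along the face diagonal, so √2·a = 4r; the nearest-neighbor distance equals 2r = 0.7071·a.
d = 0.7071 × 358 = 253 pm.

253 pm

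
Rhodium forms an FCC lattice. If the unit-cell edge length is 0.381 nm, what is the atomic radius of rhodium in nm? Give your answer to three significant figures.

In an FCC lattice, atoms touch along the face diagonal, so √2·a = 4r.
r = √2·a/4 = 1.4142 × 0.381 / 4 = 0.135 nm.

0.135 nm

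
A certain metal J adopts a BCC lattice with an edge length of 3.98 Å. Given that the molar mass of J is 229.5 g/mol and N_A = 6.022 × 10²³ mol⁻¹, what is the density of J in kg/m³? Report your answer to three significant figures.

A BCC unit cell contains Z = 2 atoms.
Cell volume: a³ = (3.98 Å)³ = (3.980 × 10^-8 cm)³ = 6.304 × 10^-23 cm³.
ρ = Z·M/(N_A·a³) = 2 × 229.5 / (6.022 × 10²³ × 6.304 × 10^-23) = 12.09 g/cm³ = 12100 kg/m³.

12100 kg/m³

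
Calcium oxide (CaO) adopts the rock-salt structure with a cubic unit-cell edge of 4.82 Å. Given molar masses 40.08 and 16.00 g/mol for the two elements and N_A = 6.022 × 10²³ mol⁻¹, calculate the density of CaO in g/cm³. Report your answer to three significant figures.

The rock-salt structure contains Z = 4 formula units per cell; M(CaO) = 40.08 + 16.00 = 56.08 g/mol.
a³ = (4.820 × 10^-8 cm)³ = 1.120 × 10^-22 cm³.
ρ = 4 × 56.08 / (6.022 × 10²³ × 1.120 × 10^-22) = 3.326 g/cm³.

3.33 g/cm³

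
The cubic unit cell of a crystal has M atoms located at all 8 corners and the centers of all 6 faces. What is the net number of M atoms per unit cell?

4

Corner atoms are shared by 8 cells (1/8 each), face atoms by 2 (1/2 each).
Net atoms = 8 × 1/8 + 6 × 1/2 = 1 + 3 = 4.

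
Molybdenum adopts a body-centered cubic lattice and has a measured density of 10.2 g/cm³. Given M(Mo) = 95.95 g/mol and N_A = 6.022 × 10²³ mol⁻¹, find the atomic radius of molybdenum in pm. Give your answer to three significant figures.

For a BCC cell (Z = 2), a³ = Z·M/(N_A·ρ) = 2 × 95.95 / (6.022 × 10²³ × 10.20) = 3.124 × 10^-23 cm³, so a = 3.150 × 10^-8 cm = 315.0 pm.
Atoms touch along the body diagonal, so √3·a = 4r, so r = 0.4330 × a = 136 pm.

136 pm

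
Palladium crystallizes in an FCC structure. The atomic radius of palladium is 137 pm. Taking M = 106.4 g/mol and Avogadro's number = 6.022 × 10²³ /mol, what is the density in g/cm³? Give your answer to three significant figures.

In an FCC lattice, atoms touch along the face diagonal, so √2·a = 4r, giving a = 387.5 pm = 3.875 × 10^-8 cm.
With Z = 4, ρ = Z·M/(N_A·a³) = 4 × 106.4 / (6.022 × 10²³ × 5.818 × 10^-23) = 12.15 g/cm³.

12.1 g/cm³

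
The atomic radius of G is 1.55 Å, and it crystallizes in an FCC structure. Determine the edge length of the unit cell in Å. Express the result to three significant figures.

4.38 Å

In an FCC lattice, atoms touch along the face diagonal, so √2·a = 4r.
a = 4r/√2 = 4 × 1.55 / 1.4142 = 4.38 Å.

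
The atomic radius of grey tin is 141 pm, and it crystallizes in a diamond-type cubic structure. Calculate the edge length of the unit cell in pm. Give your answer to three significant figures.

In a diamond cubic lattice, nearest neighbors lie along the body diagonal with √3·a = 8r.
a = 8r/√3 = 8 × 141 / 1.7321 = 651 pm.

651 pm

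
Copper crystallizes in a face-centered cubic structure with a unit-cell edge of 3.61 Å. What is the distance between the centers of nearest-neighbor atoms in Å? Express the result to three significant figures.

2.55 Å

In an FCC structure, atoms touch along the face diagonal, so √2·a = 4r; the nearest-neighbor distance equals 2r = 0.7071·a.
d = 0.7071 × 3.61 = 2.55 Å.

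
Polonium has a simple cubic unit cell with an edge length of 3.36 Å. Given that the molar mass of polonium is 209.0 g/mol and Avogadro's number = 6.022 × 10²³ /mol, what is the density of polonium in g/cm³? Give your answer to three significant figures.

9.15 g/cm³

A simple cubic unit cell contains Z = 1 atom.
Cell volume: a³ = (3.36 Å)³ = (3.360 × 10^-8 cm)³ = 3.793 × 10^-23 cm³.
ρ = Z·M/(N_A·a³) = 1 × 209.0 / (6.022 × 10²³ × 3.793 × 10^-23) = 9.149 g/cm³.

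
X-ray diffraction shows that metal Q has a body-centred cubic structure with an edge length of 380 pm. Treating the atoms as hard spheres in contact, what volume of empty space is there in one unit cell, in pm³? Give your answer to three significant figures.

In a BCC lattice atoms touch along the body diagonal, so √3·a = 4r, so r = 0.4330a = 164.5 pm.
V_cell = a³ = 5.487 × 10^7 pm³; V_atoms = 2 × (4/3)πr³ = 3.732 × 10^7 pm³.
Empty space = 5.487 × 10^7 − 3.732 × 10^7 = 1.75 × 10^7 pm³.

1.75 × 10^7 pm³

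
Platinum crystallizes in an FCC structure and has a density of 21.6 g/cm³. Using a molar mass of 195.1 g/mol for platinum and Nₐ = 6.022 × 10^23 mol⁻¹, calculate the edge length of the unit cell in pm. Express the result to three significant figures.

391 pm

With Z = 4 atoms per FCC cell, a³ = Z·M/(N_A·ρ) = 4 × 195.1 / (6.022 × 10²³ × 21.60 g/cm³) = 6.000 × 10^-23 cm³.
a = (6.000 × 10^-23)^(1/3) = 3.915 × 10^-8 cm = 391 pm.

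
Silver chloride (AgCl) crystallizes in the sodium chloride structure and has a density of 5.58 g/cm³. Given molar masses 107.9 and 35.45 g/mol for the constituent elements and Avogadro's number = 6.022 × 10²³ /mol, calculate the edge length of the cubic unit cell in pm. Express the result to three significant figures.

M(AgCl) = 143.35 g/mol; Z = 4 formula units per cell.
a³ = Z·M/(N_A·ρ) = 4 × 143.35 / (6.022 × 10²³ × 5.58) = 1.706 × 10^-22 cm³, so a = 5.547 × 10^-8 cm = 555 pm.

555 pm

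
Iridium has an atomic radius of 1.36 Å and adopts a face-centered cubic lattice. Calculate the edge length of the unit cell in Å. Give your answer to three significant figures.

3.85 Å

In an FCC lattice, atoms touch along the face diagonal, so √2·a = 4r.
a = 4r/√2 = 4 × 1.36 / 1.4142 = 3.85 Å.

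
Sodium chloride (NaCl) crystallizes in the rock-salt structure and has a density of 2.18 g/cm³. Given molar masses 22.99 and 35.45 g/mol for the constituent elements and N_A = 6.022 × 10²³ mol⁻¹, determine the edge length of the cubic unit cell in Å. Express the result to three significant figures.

5.63 Å

M(NaCl) = 58.44 g/mol; Z = 4 formula units per cell.
a³ = Z·M/(N_A·ρ) = 4 × 58.44 / (6.022 × 10²³ × 2.18) = 1.781 × 10^-22 cm³, so a = 5.626 × 10^-8 cm = 5.63 Å.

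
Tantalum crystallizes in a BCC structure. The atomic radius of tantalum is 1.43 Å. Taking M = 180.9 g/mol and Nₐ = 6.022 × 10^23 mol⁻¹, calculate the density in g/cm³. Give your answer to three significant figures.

16.7 g/cm³

In a BCC lattice, atoms touch along the body diagonal, so √3·a = 4r, giving a = 3.302 Å = 3.302 × 10^-8 cm.
With Z = 2, ρ = Z·M/(N_A·a³) = 2 × 180.9 / (6.022 × 10²³ × 3.602 × 10^-23) = 16.68 g/cm³.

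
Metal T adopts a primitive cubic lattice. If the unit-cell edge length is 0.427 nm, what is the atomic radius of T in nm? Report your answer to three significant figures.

0.214 nm

In a simple cubic lattice, atoms touch along the cell edge, so a = 2r.
r = a/2 = 0.427/2 = 0.214 nm.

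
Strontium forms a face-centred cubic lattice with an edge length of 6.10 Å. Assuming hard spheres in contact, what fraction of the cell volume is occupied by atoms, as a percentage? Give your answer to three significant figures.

74.0%

In an FCC lattice atoms touch along the face diagonal, so √2·a = 4r, so r = 0.3536a = 2.157 Å.
Packing fraction = Z·(4/3)πr³ / a³ = 4 × (4/3)π × (2.157)³ / (6.10)³ = 0.7405 = 74.0%.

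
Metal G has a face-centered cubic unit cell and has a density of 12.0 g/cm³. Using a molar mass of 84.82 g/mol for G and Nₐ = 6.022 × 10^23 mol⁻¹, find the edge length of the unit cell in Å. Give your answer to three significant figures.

With Z = 4 atoms per FCC cell, a³ = Z·M/(N_A·ρ) = 4 × 84.82 / (6.022 × 10²³ × 12.00 g/cm³) = 4.695 × 10^-23 cm³.
a = (4.695 × 10^-23)^(1/3) = 3.608 × 10^-8 cm = 3.61 Å.

3.61 Å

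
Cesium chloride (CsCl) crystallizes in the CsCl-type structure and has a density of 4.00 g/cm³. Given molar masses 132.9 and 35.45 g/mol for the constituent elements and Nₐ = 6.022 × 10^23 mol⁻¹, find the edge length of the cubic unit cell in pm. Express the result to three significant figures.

412 pm

M(CsCl) = 168.35 g/mol; Z = 1 formula unit per cell.
a³ = Z·M/(N_A·ρ) = 1 × 168.35 / (6.022 × 10²³ × 4.00) = 6.989 × 10^-23 cm³, so a = 4.119 × 10^-8 cm = 412 pm.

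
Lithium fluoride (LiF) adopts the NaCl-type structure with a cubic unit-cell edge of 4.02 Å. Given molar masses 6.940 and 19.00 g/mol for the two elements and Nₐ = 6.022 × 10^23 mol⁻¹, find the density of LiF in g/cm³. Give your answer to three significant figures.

2.65 g/cm³

The NaCl-type structure contains Z = 4 formula units per cell; M(LiF) = 6.940 + 19.00 = 25.94 g/mol.
a³ = (4.020 × 10^-8 cm)³ = 6.496 × 10^-23 cm³.
ρ = 4 × 25.94 / (6.022 × 10²³ × 6.496 × 10^-23) = 2.652 g/cm³.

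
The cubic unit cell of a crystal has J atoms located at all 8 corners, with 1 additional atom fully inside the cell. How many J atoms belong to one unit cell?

Corner atoms are shared by 8 cells (1/8 each), interior atoms are unshared.
Net atoms = 8 × 1/8 + 1 = 1 + 1 = 2.

2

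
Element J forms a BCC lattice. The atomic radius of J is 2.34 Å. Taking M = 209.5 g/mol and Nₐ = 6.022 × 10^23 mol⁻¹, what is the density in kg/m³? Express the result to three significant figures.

4410 kg/m³

In a BCC lattice, atoms touch along the body diagonal, so √3·a = 4r, giving a = 5.404 Å = 5.404 × 10^-8 cm.
With Z = 2, ρ = Z·M/(N_A·a³) = 2 × 209.5 / (6.022 × 10²³ × 1.578 × 10^-22) = 4.409 g/cm³ = 4410 kg/m³.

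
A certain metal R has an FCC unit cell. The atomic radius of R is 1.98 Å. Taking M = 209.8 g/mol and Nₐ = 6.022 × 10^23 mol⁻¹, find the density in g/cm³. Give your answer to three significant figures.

7.93 g/cm³

In an FCC lattice, atoms touch along the face diagonal, so √2·a = 4r, giving a = 5.600 Å = 5.600 × 10^-8 cm.
With Z = 4, ρ = Z·M/(N_A·a³) = 4 × 209.8 / (6.022 × 10²³ × 1.756 × 10^-22) = 7.934 g/cm³.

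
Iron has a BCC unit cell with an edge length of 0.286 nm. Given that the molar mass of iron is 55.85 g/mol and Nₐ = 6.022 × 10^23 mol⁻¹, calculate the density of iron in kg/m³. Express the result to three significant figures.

A BCC unit cell contains Z = 2 atoms.
Cell volume: a³ = (0.286 nm)³ = (2.860 × 10^-8 cm)³ = 2.339 × 10^-23 cm³.
ρ = Z·M/(N_A·a³) = 2 × 55.85 / (6.022 × 10²³ × 2.339 × 10^-23) = 7.929 g/cm³ = 7930 kg/m³.

7930 kg/m³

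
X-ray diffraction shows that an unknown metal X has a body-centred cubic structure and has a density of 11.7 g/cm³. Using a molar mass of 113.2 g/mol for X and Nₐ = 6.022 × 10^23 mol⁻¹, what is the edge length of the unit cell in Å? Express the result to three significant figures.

With Z = 2 atoms per BCC cell, a³ = Z·M/(N_A·ρ) = 2 × 113.2 / (6.022 × 10²³ × 11.70 g/cm³) = 3.213 × 10^-23 cm³.
a = (3.213 × 10^-23)^(1/3) = 3.179 × 10^-8 cm = 3.18 Å.

3.18 Å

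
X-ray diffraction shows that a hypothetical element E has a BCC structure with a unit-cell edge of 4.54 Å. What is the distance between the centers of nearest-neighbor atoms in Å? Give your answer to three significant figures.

3.93 Å

In a BCC structure, atoms touch along the body diagonal, so √3·a = 4r; the nearest-neighbor distance equals 2r = 0.8660·a.
d = 0.8660 × 4.54 = 3.93 Å.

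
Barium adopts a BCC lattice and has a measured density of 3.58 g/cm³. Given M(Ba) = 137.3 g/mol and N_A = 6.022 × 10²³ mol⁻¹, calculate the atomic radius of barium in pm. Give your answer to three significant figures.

For a BCC cell (Z = 2), a³ = Z·M/(N_A·ρ) = 2 × 137.3 / (6.022 × 10²³ × 3.580) = 1.274 × 10^-22 cm³, so a = 5.031 × 10^-8 cm = 503.1 pm.
Atoms touch along the body diagonal, so √3·a = 4r, so r = 0.4330 × a = 218 pm.

218 pm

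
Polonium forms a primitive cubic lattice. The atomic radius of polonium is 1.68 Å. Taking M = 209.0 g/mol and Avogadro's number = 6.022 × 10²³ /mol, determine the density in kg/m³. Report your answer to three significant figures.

In a simple cubic lattice, atoms touch along the cell edge, so a = 2r, giving a = 3.360 Å = 3.360 × 10^-8 cm.
With Z = 1, ρ = Z·M/(N_A·a³) = 1 × 209.0 / (6.022 × 10²³ × 3.793 × 10^-23) = 9.149 g/cm³ = 9150 kg/m³.

9150 kg/m³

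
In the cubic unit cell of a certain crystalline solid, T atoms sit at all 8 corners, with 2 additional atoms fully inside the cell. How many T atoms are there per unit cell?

3

Corner atoms are shared by 8 cells (1/8 each), interior atoms are unshared.
Net atoms = 8 × 1/8 + 2 = 1 + 2 = 3.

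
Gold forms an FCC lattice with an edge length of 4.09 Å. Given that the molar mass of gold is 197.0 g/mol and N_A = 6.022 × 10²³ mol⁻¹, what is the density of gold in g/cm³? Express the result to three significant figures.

An FCC unit cell contains Z = 4 atoms.
Cell volume: a³ = (4.09 Å)³ = (4.090 × 10^-8 cm)³ = 6.842 × 10^-23 cm³.
ρ = Z·M/(N_A·a³) = 4 × 197.0 / (6.022 × 10²³ × 6.842 × 10^-23) = 19.13 g/cm³.

19.1 g/cm³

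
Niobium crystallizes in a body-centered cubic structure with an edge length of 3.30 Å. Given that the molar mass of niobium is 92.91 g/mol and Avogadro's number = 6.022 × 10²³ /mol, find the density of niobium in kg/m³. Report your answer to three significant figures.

8590 kg/m³

A BCC unit cell contains Z = 2 atoms.
Cell volume: a³ = (3.30 Å)³ = (3.300 × 10^-8 cm)³ = 3.594 × 10^-23 cm³.
ρ = Z·M/(N_A·a³) = 2 × 92.91 / (6.022 × 10²³ × 3.594 × 10^-23) = 8.586 g/cm³ = 8590 kg/m³.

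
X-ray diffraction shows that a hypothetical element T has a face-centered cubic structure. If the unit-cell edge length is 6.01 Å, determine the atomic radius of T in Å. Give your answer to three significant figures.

In an FCC lattice, atoms touch along the face diagonal, so √2·a = 4r.
r = √2·a/4 = 1.4142 × 6.01 / 4 = 2.12 Å.

2.12 Å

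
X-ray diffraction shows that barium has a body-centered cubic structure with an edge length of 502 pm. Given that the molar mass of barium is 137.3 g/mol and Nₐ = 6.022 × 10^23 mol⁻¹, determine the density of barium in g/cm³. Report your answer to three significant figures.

A BCC unit cell contains Z = 2 atoms.
Cell volume: a³ = (502 pm)³ = (5.020 × 10^-8 cm)³ = 1.265 × 10^-22 cm³.
ρ = Z·M/(N_A·a³) = 2 × 137.3 / (6.022 × 10²³ × 1.265 × 10^-22) = 3.605 g/cm³.

3.60 g/cm³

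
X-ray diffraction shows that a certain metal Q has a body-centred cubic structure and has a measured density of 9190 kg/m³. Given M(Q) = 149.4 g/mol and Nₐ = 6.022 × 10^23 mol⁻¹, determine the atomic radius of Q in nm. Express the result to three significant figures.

For a BCC cell (Z = 2), a³ = Z·M/(N_A·ρ) = 2 × 149.4 / (6.022 × 10²³ × 9.190) = 5.399 × 10^-23 cm³, so a = 3.780 × 10^-8 cm = 0.3780 nm.
Atoms touch along the body diagonal, so √3·a = 4r, so r = 0.4330 × a = 0.164 nm.

0.164 nm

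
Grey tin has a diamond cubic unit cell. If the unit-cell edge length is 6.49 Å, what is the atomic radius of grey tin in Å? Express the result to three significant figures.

In a diamond cubic lattice, nearest neighbors lie along the body diagonal with √3·a = 8r.
r = √3·a/8 = 1.7321 × 6.49 / 8 = 1.41 Å.

1.41 Å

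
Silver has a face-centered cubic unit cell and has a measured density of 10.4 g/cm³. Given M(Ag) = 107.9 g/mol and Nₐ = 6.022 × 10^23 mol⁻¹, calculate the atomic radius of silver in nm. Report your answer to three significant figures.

For an FCC cell (Z = 4), a³ = Z·M/(N_A·ρ) = 4 × 107.9 / (6.022 × 10²³ × 10.40) = 6.891 × 10^-23 cm³, so a = 4.100 × 10^-8 cm = 0.4100 nm.
Atoms touch along the face diagonal, so √2·a = 4r, so r = 0.3536 × a = 0.145 nm.

0.145 nm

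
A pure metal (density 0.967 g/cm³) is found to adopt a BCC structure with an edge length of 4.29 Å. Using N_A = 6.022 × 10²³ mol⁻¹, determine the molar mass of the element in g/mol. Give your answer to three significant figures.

23.0 g/mol

A BCC cell has Z = 2 atoms; a = 4.290 × 10^-8 cm.
M = ρ·N_A·a³/Z = 0.967 × 6.022 × 10²³ × 7.895 × 10^-23 / 2 = 23.0 g/mol.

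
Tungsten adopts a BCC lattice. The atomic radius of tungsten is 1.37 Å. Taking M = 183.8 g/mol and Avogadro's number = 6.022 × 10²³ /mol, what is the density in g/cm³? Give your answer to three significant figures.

19.3 g/cm³

In a BCC lattice, atoms touch along the body diagonal, so √3·a = 4r, giving a = 3.164 Å = 3.164 × 10^-8 cm.
With Z = 2, ρ = Z·M/(N_A·a³) = 2 × 183.8 / (6.022 × 10²³ × 3.167 × 10^-23) = 19.27 g/cm³.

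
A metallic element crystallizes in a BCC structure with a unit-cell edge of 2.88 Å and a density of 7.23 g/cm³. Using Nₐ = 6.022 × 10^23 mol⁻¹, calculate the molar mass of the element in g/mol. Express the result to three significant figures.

A BCC cell has Z = 2 atoms; a = 2.880 × 10^-8 cm.
M = ρ·N_A·a³/Z = 7.23 × 6.022 × 10²³ × 2.389 × 10^-23 / 2 = 52.0 g/mol.

52.0 g/mol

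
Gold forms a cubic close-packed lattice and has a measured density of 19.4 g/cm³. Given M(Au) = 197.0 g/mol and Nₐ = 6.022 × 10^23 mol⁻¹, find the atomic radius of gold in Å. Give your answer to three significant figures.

1.44 Å

For an FCC cell (Z = 4), a³ = Z·M/(N_A·ρ) = 4 × 197.0 / (6.022 × 10²³ × 19.40) = 6.745 × 10^-23 cm³, so a = 4.071 × 10^-8 cm = 4.071 Å.
Atoms touch along the face diagonal, so √2·a = 4r, so r = 0.3536 × a = 1.44 Å.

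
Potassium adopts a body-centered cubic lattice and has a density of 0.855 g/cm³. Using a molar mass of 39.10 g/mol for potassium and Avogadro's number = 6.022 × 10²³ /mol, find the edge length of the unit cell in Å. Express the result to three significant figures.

With Z = 2 atoms per BCC cell, a³ = Z·M/(N_A·ρ) = 2 × 39.10 / (6.022 × 10²³ × 0.8550 g/cm³) = 1.519 × 10^-22 cm³.
a = (1.519 × 10^-22)^(1/3) = 5.335 × 10^-8 cm = 5.34 Å.

5.34 Å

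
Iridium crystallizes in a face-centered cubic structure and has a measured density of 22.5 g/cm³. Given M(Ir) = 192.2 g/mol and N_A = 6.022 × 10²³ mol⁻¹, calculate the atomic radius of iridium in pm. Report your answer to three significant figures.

136 pm

For an FCC cell (Z = 4), a³ = Z·M/(N_A·ρ) = 4 × 192.2 / (6.022 × 10²³ × 22.50) = 5.674 × 10^-23 cm³, so a = 3.843 × 10^-8 cm = 384.3 pm.
Atoms touch along the face diagonal, so √2·a = 4r, so r = 0.3536 × a = 136 pm.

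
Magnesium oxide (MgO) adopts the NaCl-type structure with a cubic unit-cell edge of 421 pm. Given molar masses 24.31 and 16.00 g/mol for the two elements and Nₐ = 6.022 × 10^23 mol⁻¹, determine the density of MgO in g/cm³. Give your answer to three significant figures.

3.59 g/cm³

The NaCl-type structure contains Z = 4 formula units per cell; M(MgO) = 24.31 + 16.00 = 40.31 g/mol.
a³ = (4.210 × 10^-8 cm)³ = 7.462 × 10^-23 cm³.
ρ = 4 × 40.31 / (6.022 × 10²³ × 7.462 × 10^-23) = 3.588 g/cm³.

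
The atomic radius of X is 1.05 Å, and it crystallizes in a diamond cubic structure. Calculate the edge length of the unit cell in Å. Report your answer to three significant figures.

In a diamond cubic lattice, nearest neighbors lie along the body diagonal with √3·a = 8r.
a = 8r/√3 = 8 × 1.05 / 1.7321 = 4.85 Å.

4.85 Å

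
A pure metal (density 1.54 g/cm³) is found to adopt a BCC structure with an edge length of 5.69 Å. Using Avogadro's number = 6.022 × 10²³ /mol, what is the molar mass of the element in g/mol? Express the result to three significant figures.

85.4 g/mol

A BCC cell has Z = 2 atoms; a = 5.690 × 10^-8 cm.
M = ρ·N_A·a³/Z = 1.54 × 6.022 × 10²³ × 1.842 × 10^-22 / 2 = 85.4 g/mol.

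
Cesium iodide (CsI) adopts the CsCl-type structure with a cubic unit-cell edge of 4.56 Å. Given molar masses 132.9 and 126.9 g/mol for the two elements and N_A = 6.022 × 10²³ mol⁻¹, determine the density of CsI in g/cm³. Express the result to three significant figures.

4.55 g/cm³

The CsCl-type structure contains Z = 1 formula unit per cell; M(CsI) = 132.9 + 126.9 = 259.8 g/mol.
a³ = (4.560 × 10^-8 cm)³ = 9.482 × 10^-23 cm³.
ρ = 1 × 259.8 / (6.022 × 10²³ × 9.482 × 10^-23) = 4.550 g/cm³.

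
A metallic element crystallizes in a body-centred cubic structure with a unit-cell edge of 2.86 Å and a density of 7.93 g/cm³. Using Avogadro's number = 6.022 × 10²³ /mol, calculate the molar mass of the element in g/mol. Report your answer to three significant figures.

A BCC cell has Z = 2 atoms; a = 2.860 × 10^-8 cm.
M = ρ·N_A·a³/Z = 7.93 × 6.022 × 10²³ × 2.339 × 10^-23 / 2 = 55.9 g/mol.

55.9 g/mol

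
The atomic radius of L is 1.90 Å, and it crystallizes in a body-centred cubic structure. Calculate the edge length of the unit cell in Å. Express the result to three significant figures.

In a BCC lattice, atoms touch along the body diagonal, so √3·a = 4r.
a = 4r/√3 = 4 × 1.90 / 1.7321 = 4.39 Å.

4.39 Å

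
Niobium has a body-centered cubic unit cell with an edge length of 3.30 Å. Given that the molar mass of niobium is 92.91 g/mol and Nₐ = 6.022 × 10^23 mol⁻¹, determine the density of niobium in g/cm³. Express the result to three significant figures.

A BCC unit cell contains Z = 2 atoms.
Cell volume: a³ = (3.30 Å)³ = (3.300 × 10^-8 cm)³ = 3.594 × 10^-23 cm³.
ρ = Z·M/(N_A·a³) = 2 × 92.91 / (6.022 × 10²³ × 3.594 × 10^-23) = 8.586 g/cm³.

8.59 g/cm³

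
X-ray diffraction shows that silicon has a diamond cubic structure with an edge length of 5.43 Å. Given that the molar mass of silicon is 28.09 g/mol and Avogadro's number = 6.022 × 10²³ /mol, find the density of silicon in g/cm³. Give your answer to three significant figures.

2.33 g/cm³

A diamond cubic unit cell contains Z = 8 atoms.
Cell volume: a³ = (5.43 Å)³ = (5.430 × 10^-8 cm)³ = 1.601 × 10^-22 cm³.
ρ = Z·M/(N_A·a³) = 8 × 28.09 / (6.022 × 10²³ × 1.601 × 10^-22) = 2.331 g/cm³.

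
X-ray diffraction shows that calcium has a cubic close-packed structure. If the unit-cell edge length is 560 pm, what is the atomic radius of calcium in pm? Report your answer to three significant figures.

198 pm

In an FCC lattice, atoms touch along the face diagonal, so √2·a = 4r.
r = √2·a/4 = 1.4142 × 560 / 4 = 198 pm.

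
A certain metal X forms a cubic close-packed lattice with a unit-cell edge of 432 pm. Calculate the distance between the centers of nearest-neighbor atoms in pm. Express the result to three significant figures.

305 pm

In an FCC structure, atoms touch along the face diagonal, so √2·a = 4r; the nearest-neighbor distance equals 2r = 0.7071·a.
d = 0.7071 × 432 = 305 pm.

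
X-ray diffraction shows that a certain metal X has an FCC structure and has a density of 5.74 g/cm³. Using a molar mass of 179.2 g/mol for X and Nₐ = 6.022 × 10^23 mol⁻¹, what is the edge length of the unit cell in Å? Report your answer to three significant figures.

With Z = 4 atoms per FCC cell, a³ = Z·M/(N_A·ρ) = 4 × 179.2 / (6.022 × 10²³ × 5.740 g/cm³) = 2.074 × 10^-22 cm³.
a = (2.074 × 10^-22)^(1/3) = 5.919 × 10^-8 cm = 5.92 Å.

5.92 Å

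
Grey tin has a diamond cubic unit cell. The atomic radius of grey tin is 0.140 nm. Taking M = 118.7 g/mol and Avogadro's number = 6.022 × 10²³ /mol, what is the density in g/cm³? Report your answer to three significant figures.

5.83 g/cm³

In a diamond cubic lattice, nearest neighbors lie along the body diagonal with √3·a = 8r, giving a = 0.6466 nm = 6.466 × 10^-8 cm.
With Z = 8, ρ = Z·M/(N_A·a³) = 8 × 118.7 / (6.022 × 10²³ × 2.704 × 10^-22) = 5.832 g/cm³.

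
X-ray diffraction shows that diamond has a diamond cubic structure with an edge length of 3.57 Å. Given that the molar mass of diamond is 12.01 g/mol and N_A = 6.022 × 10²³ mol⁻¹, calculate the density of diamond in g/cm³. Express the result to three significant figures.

A diamond cubic unit cell contains Z = 8 atoms.
Cell volume: a³ = (3.57 Å)³ = (3.570 × 10^-8 cm)³ = 4.550 × 10^-23 cm³.
ρ = Z·M/(N_A·a³) = 8 × 12.01 / (6.022 × 10²³ × 4.550 × 10^-23) = 3.507 g/cm³.

3.51 g/cm³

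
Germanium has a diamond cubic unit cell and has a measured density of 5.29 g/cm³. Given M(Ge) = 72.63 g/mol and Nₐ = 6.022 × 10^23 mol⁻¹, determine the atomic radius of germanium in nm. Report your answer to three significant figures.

0.123 nm

For a diamond cubic cell (Z = 8), a³ = Z·M/(N_A·ρ) = 8 × 72.63 / (6.022 × 10²³ × 5.290) = 1.824 × 10^-22 cm³, so a = 5.671 × 10^-8 cm = 0.5671 nm.
Nearest neighbors lie along the body diagonal with √3·a = 8r, so r = 0.2165 × a = 0.123 nm.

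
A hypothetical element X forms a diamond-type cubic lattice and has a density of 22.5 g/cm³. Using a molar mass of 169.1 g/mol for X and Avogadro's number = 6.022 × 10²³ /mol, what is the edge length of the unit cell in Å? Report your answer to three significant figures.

With Z = 8 atoms per diamond cubic cell, a³ = Z·M/(N_A·ρ) = 8 × 169.1 / (6.022 × 10²³ × 22.50 g/cm³) = 9.984 × 10^-23 cm³.
a = (9.984 × 10^-23)^(1/3) = 4.639 × 10^-8 cm = 4.64 Å.

4.64 Å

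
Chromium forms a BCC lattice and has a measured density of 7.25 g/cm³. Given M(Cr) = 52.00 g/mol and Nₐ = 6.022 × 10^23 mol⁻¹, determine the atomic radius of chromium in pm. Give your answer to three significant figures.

125 pm

For a BCC cell (Z = 2), a³ = Z·M/(N_A·ρ) = 2 × 52.00 / (6.022 × 10²³ × 7.250) = 2.382 × 10^-23 cm³, so a = 2.877 × 10^-8 cm = 287.7 pm.
Atoms touch along the body diagonal, so √3·a = 4r, so r = 0.4330 × a = 125 pm.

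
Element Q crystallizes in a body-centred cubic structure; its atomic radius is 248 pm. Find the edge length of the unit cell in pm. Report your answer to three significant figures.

In a BCC lattice, atoms touch along the body diagonal, so √3·a = 4r.
a = 4r/√3 = 4 × 248 / 1.7321 = 573 pm.

573 pm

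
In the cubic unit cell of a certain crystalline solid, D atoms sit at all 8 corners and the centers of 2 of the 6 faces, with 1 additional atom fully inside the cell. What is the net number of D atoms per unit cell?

Corner atoms are shared by 8 cells (1/8 each), face atoms by 2 (1/2 each), interior atoms are unshared.
Net atoms = 8 × 1/8 + 2 × 1/2 + 1 = 1 + 1 + 1 = 3.

3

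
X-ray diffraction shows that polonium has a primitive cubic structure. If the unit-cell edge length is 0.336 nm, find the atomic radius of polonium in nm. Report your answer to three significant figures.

0.168 nm

In a simple cubic lattice, atoms touch along the cell edge, so a = 2r.
r = a/2 = 0.336/2 = 0.168 nm.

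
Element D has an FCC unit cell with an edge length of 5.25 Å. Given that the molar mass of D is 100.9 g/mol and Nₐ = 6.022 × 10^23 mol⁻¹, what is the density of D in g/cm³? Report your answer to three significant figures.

4.63 g/cm³

An FCC unit cell contains Z = 4 atoms.
Cell volume: a³ = (5.25 Å)³ = (5.250 × 10^-8 cm)³ = 1.447 × 10^-22 cm³.
ρ = Z·M/(N_A·a³) = 4 × 100.9 / (6.022 × 10²³ × 1.447 × 10^-22) = 4.632 g/cm³.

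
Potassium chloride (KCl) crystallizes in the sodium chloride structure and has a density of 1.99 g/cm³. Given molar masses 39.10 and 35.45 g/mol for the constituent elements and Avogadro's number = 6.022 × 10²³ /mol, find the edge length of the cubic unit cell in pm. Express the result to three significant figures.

M(KCl) = 74.55 g/mol; Z = 4 formula units per cell.
a³ = Z·M/(N_A·ρ) = 4 × 74.55 / (6.022 × 10²³ × 1.99) = 2.488 × 10^-22 cm³, so a = 6.290 × 10^-8 cm = 629 pm.

629 pm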